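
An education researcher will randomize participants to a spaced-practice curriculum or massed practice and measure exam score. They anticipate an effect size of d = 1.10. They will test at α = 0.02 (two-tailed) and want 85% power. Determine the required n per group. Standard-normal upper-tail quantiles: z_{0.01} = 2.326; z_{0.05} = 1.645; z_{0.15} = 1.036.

n = 19 per group

For two independent groups with equal n: n = 2·((z_{α/2} + z_β) / d)².
z_{α/2} + z_β = 2.326 + 1.036 = 3.362.
n = 2 × (3.362 / 1.10)² = 2 × 3.056² = 2 × 9.34 = 18.7.
Round up to the next whole participant.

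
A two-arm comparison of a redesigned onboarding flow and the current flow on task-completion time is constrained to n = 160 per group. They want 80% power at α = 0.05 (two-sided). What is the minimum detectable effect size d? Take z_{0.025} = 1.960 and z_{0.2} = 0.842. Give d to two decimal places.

For two independent groups of n = 160 each: d_min = (z_{α/2} + z_β)·√(2/n).
z-sum = 1.960 + 0.842 = 2.802.
d_min = 2.802 × √(2/160) = 2.802 × 0.1118 = 0.313.

d_min ≈ 0.31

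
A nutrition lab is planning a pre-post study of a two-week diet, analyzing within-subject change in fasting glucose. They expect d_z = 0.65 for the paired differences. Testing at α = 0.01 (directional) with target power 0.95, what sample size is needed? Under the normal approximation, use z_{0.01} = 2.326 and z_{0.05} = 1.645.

For a paired (one-sample on differences) test: n = ((z_{α} + z_β) / d)².
z_{α} + z_β = 2.326 + 1.645 = 3.971.
n = (3.971 / 0.65)² = 6.109² = 37.32.
Round up.

n = 38 pairs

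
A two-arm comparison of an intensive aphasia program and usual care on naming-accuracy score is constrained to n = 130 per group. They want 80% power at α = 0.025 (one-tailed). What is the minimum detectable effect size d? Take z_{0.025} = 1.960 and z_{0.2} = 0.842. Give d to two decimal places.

For two independent groups of n = 130 each: d_min = (z_{α} + z_β)·√(2/n).
z-sum = 1.960 + 0.842 = 2.802.
d_min = 2.802 × √(2/130) = 2.802 × 0.1240 = 0.348.

d_min ≈ 0.35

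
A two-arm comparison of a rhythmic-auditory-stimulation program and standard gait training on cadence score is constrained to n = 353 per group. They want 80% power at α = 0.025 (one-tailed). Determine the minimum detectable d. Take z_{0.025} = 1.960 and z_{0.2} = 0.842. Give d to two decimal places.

d_min ≈ 0.21

For two independent groups of n = 353 each: d_min = (z_{α} + z_β)·√(2/n).
z-sum = 1.960 + 0.842 = 2.802.
d_min = 2.802 × √(2/353) = 2.802 × 0.0753 = 0.211.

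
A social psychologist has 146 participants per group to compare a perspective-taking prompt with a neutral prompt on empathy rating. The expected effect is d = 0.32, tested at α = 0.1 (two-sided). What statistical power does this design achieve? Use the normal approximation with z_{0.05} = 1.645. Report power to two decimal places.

For two equal groups, power = Φ(d·√(n/2) − z_{α/2}).
d·√(n/2) = 0.32 × √(146/2) = 0.32 × 8.544 = 2.734.
z_β = 2.734 − 1.645 = 1.089.
Power = Φ(1.089) = 0.862.

power ≈ 0.86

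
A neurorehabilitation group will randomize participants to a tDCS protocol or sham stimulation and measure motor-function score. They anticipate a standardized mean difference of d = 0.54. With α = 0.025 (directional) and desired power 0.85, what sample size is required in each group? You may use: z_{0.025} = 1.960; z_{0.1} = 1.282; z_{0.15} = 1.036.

n = 62 per group

For two independent groups with equal n: n = 2·((z_{α} + z_β) / d)².
z_{α} + z_β = 1.960 + 1.036 = 2.996.
n = 2 × (2.996 / 0.54)² = 2 × 5.548² = 2 × 30.78 = 61.6.
Round up to the next whole participant.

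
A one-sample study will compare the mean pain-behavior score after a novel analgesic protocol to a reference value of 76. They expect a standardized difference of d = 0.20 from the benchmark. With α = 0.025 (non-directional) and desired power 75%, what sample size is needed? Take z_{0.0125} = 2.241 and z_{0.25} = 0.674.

n = 213

For a one-sample test: n = ((z_{α/2} + z_β) / d)².
z_{α/2} + z_β = 2.241 + 0.674 = 2.915.
n = (2.915 / 0.20)² = 14.575² = 212.43.
Round up.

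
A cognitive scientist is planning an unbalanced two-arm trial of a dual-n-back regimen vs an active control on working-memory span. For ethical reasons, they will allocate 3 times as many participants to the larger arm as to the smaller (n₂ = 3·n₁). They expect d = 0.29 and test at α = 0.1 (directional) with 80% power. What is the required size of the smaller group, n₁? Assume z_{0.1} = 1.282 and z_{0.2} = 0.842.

With allocation ratio k = n₂/n₁ = 3, Var(x̄₁−x̄₂) = σ²(1/n₁ + 1/(k·n₁)) = σ²·(k+1)/(k·n₁).
So n₁ = (1 + 1/k)·((z_{α} + z_β)/d)² = 1.333 × (2.124/0.29)².
n₁ = 1.333 × 53.64 = 71.5.
Round up: n₁ = 72, giving n₂ = 3 × 72 = 216.

n₁ = 72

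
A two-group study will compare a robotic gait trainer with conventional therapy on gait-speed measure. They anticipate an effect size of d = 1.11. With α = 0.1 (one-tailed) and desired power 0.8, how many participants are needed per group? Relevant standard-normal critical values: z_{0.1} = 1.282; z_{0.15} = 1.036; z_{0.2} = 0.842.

For two independent groups with equal n: n = 2·((z_{α} + z_β) / d)².
z_{α} + z_β = 1.282 + 0.842 = 2.124.
n = 2 × (2.124 / 1.11)² = 2 × 1.914² = 2 × 3.66 = 7.3.
Round up to the next whole participant.

n = 8 per group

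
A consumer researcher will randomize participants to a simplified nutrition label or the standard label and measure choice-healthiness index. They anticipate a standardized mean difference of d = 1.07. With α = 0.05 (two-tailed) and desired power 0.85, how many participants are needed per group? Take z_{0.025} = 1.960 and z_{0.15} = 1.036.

For two independent groups with equal n: n = 2·((z_{α/2} + z_β) / d)².
z_{α/2} + z_β = 1.960 + 1.036 = 2.996.
n = 2 × (2.996 / 1.07)² = 2 × 2.800² = 2 × 7.84 = 15.7.
Round up to the next whole participant.

n = 16 per group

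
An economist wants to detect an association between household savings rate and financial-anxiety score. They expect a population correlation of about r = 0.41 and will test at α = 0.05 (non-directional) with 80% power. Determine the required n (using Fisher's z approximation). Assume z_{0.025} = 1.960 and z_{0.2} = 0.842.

n = 45

Fisher's z: C = ½·ln((1+r)/(1−r)) = ½·ln(2.3898) = 0.4356.
n = ((z_{α/2} + z_β)/C)² + 3.
(1.960 + 0.842) / 0.4356 = 2.802 / 0.4356 = 6.433.
n = 6.433² + 3 = 41.38 + 3 = 44.4.
Round up.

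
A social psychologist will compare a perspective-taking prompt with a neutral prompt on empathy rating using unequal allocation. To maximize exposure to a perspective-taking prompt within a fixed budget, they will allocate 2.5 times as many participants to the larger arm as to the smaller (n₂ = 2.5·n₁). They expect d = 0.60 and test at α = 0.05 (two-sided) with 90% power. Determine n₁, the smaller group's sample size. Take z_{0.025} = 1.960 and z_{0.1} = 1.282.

n₁ = 41

With allocation ratio k = n₂/n₁ = 2.5, Var(x̄₁−x̄₂) = σ²(1/n₁ + 1/(k·n₁)) = σ²·(k+1)/(k·n₁).
So n₁ = (1 + 1/k)·((z_{α/2} + z_β)/d)² = 1.400 × (3.242/0.60)².
n₁ = 1.400 × 29.20 = 40.9.
Round up: n₁ = 41, giving n₂ = ⌈2.5 × 41⌉ = ⌈102.5⌉ = 103.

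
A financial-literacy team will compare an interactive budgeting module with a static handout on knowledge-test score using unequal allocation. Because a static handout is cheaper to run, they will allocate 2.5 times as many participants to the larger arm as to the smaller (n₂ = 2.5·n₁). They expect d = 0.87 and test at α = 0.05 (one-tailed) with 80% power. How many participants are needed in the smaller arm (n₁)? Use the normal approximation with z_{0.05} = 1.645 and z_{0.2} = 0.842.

n₁ = 12

With allocation ratio k = n₂/n₁ = 2.5, Var(x̄₁−x̄₂) = σ²(1/n₁ + 1/(k·n₁)) = σ²·(k+1)/(k·n₁).
So n₁ = (1 + 1/k)·((z_{α} + z_β)/d)² = 1.400 × (2.487/0.87)².
n₁ = 1.400 × 8.17 = 11.4.
Round up: n₁ = 12, giving n₂ = 2.5 × 12 = 30.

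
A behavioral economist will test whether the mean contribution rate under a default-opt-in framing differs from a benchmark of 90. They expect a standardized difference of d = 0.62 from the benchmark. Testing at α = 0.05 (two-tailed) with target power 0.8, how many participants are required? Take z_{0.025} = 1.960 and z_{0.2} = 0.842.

n = 21

For a one-sample test: n = ((z_{α/2} + z_β) / d)².
z_{α/2} + z_β = 1.960 + 0.842 = 2.802.
n = (2.802 / 0.62)² = 4.519² = 20.42.
Round up.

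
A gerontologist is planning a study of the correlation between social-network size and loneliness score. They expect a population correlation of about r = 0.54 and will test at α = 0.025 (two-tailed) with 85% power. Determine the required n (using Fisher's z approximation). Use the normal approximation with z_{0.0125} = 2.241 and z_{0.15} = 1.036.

Fisher's z: C = ½·ln((1+r)/(1−r)) = ½·ln(3.3478) = 0.6042.
n = ((z_{α/2} + z_β)/C)² + 3.
(2.241 + 1.036) / 0.6042 = 3.277 / 0.6042 = 5.424.
n = 5.424² + 3 = 29.42 + 3 = 32.4.
Round up.

n = 33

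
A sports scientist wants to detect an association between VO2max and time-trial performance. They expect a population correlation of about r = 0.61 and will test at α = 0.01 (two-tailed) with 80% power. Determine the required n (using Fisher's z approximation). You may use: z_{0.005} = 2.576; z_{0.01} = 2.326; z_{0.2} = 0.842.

n = 27

Fisher's z: C = ½·ln((1+r)/(1−r)) = ½·ln(4.1282) = 0.7089.
n = ((z_{α/2} + z_β)/C)² + 3.
(2.576 + 0.842) / 0.7089 = 3.418 / 0.7089 = 4.822.
n = 4.822² + 3 = 23.25 + 3 = 26.2.
Round up.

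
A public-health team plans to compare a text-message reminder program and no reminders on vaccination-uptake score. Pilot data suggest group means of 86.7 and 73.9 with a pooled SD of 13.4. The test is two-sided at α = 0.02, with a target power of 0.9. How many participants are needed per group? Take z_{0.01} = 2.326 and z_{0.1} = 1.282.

Cohen's d = |M₁ − M₂| / SD_pooled = |86.7 − 73.9| / 13.4 = 12.8 / 13.4 = 0.955.
For two independent groups with equal n: n = 2·((z_{α/2} + z_β) / d)².
z_{α/2} + z_β = 2.326 + 1.282 = 3.608.
n = 2 × (3.608 / 0.955)² = 2 × 3.778² = 2 × 14.27 = 28.5.
Round up to the next whole participant.

n = 29 per group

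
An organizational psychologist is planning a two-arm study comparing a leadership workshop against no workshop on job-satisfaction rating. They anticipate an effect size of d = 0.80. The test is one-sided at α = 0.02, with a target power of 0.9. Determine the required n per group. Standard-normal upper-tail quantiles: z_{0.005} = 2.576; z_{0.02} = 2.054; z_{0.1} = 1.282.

n = 35 per group

For two independent groups with equal n: n = 2·((z_{α} + z_β) / d)².
z_{α} + z_β = 2.054 + 1.282 = 3.336.
n = 2 × (3.336 / 0.80)² = 2 × 4.170² = 2 × 17.39 = 34.8.
Round up to the next whole participant.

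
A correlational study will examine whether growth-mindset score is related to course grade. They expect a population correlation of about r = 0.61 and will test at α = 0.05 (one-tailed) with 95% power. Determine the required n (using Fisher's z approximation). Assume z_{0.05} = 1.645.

n = 25

Fisher's z: C = ½·ln((1+r)/(1−r)) = ½·ln(4.1282) = 0.7089.
n = ((z_{α} + z_β)/C)² + 3.
(1.645 + 1.645) / 0.7089 = 3.290 / 0.7089 = 4.641.
n = 4.641² + 3 = 21.54 + 3 = 24.5.
Round up.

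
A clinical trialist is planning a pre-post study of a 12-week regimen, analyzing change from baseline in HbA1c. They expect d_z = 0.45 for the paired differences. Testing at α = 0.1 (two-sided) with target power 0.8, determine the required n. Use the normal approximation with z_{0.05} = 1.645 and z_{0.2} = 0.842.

n = 31 pairs

For a paired (one-sample on differences) test: n = ((z_{α/2} + z_β) / d)².
z_{α/2} + z_β = 1.645 + 0.842 = 2.487.
n = (2.487 / 0.45)² = 5.527² = 30.54.
Round up.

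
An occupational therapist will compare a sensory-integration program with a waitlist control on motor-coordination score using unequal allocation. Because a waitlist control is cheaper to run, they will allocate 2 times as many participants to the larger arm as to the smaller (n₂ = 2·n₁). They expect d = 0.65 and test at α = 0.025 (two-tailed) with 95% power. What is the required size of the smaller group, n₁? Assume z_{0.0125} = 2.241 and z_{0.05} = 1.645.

n₁ = 54

With allocation ratio k = n₂/n₁ = 2, Var(x̄₁−x̄₂) = σ²(1/n₁ + 1/(k·n₁)) = σ²·(k+1)/(k·n₁).
So n₁ = (1 + 1/k)·((z_{α/2} + z_β)/d)² = 1.500 × (3.886/0.65)².
n₁ = 1.500 × 35.74 = 53.6.
Round up: n₁ = 54, giving n₂ = 2 × 54 = 108.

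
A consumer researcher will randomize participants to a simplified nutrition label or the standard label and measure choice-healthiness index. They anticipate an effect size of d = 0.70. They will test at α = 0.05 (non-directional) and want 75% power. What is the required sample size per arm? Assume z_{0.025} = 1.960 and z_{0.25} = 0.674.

n = 29 per group

For two independent groups with equal n: n = 2·((z_{α/2} + z_β) / d)².
z_{α/2} + z_β = 1.960 + 0.674 = 2.634.
n = 2 × (2.634 / 0.70)² = 2 × 3.763² = 2 × 14.16 = 28.3.
Round up to the next whole participant.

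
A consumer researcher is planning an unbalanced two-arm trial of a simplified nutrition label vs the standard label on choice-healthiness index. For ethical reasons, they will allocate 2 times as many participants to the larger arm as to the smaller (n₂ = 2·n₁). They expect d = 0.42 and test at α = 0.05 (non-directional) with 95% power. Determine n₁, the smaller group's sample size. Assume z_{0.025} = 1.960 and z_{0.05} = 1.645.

n₁ = 111

With allocation ratio k = n₂/n₁ = 2, Var(x̄₁−x̄₂) = σ²(1/n₁ + 1/(k·n₁)) = σ²·(k+1)/(k·n₁).
So n₁ = (1 + 1/k)·((z_{α/2} + z_β)/d)² = 1.500 × (3.605/0.42)².
n₁ = 1.500 × 73.67 = 110.5.
Round up: n₁ = 111, giving n₂ = 2 × 111 = 222.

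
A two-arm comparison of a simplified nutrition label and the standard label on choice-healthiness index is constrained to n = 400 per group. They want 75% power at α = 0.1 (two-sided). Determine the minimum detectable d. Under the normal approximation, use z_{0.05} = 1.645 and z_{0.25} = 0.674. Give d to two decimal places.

d_min ≈ 0.16

For two independent groups of n = 400 each: d_min = (z_{α/2} + z_β)·√(2/n).
z-sum = 1.645 + 0.674 = 2.319.
d_min = 2.319 × √(2/400) = 2.319 × 0.0707 = 0.164.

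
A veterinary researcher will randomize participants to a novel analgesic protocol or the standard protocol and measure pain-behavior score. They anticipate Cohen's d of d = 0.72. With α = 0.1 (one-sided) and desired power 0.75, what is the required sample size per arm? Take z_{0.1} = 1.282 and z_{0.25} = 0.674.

For two independent groups with equal n: n = 2·((z_{α} + z_β) / d)².
z_{α} + z_β = 1.282 + 0.674 = 1.956.
n = 2 × (1.956 / 0.72)² = 2 × 2.717² = 2 × 7.38 = 14.8.
Round up to the next whole participant.

n = 15 per group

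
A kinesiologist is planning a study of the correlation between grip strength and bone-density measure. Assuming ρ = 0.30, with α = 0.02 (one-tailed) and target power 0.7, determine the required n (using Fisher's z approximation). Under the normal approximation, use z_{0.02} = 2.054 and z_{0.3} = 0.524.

Fisher's z: C = ½·ln((1+r)/(1−r)) = ½·ln(1.8571) = 0.3095.
n = ((z_{α} + z_β)/C)² + 3.
(2.054 + 0.524) / 0.3095 = 2.578 / 0.3095 = 8.330.
n = 8.330² + 3 = 69.38 + 3 = 72.4.
Round up.

n = 73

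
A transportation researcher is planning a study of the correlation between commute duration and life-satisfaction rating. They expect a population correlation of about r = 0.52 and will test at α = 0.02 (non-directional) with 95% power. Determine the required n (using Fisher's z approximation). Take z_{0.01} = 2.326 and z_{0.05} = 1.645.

n = 51

Fisher's z: C = ½·ln((1+r)/(1−r)) = ½·ln(3.1667) = 0.5763.
n = ((z_{α/2} + z_β)/C)² + 3.
(2.326 + 1.645) / 0.5763 = 3.971 / 0.5763 = 6.891.
n = 6.891² + 3 = 47.48 + 3 = 50.5.
Round up.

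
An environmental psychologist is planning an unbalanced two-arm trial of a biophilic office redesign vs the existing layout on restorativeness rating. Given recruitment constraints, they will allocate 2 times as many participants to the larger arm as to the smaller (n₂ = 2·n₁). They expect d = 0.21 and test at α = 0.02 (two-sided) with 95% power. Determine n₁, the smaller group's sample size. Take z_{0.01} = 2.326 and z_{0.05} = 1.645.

With allocation ratio k = n₂/n₁ = 2, Var(x̄₁−x̄₂) = σ²(1/n₁ + 1/(k·n₁)) = σ²·(k+1)/(k·n₁).
So n₁ = (1 + 1/k)·((z_{α/2} + z_β)/d)² = 1.500 × (3.971/0.21)².
n₁ = 1.500 × 357.57 = 536.4.
Round up: n₁ = 537, giving n₂ = 2 × 537 = 1074.

n₁ = 537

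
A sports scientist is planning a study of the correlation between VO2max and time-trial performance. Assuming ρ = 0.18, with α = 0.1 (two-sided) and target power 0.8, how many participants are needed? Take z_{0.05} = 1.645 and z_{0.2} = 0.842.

Fisher's z: C = ½·ln((1+r)/(1−r)) = ½·ln(1.4390) = 0.1820.
n = ((z_{α/2} + z_β)/C)² + 3.
(1.645 + 0.842) / 0.1820 = 2.487 / 0.1820 = 13.665.
n = 13.665² + 3 = 186.73 + 3 = 189.7.
Round up.

n = 190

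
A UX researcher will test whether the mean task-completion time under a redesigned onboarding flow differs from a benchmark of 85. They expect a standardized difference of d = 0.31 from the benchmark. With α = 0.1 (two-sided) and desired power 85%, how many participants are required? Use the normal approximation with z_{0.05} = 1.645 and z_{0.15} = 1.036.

n = 75

For a one-sample test: n = ((z_{α/2} + z_β) / d)².
z_{α/2} + z_β = 1.645 + 1.036 = 2.681.
n = (2.681 / 0.31)² = 8.648² = 74.79.
Round up.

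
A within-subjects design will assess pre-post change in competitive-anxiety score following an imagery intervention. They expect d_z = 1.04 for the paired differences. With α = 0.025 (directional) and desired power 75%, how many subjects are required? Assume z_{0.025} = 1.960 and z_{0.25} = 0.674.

For a paired (one-sample on differences) test: n = ((z_{α} + z_β) / d)².
z_{α} + z_β = 1.960 + 0.674 = 2.634.
n = (2.634 / 1.04)² = 2.533² = 6.41.
Round up.

n = 7 pairs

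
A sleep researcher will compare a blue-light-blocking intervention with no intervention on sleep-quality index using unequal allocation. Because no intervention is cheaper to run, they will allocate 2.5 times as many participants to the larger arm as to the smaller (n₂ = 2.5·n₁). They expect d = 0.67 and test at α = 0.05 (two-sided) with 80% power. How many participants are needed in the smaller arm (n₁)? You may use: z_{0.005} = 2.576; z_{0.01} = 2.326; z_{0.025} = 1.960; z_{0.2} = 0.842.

With allocation ratio k = n₂/n₁ = 2.5, Var(x̄₁−x̄₂) = σ²(1/n₁ + 1/(k·n₁)) = σ²·(k+1)/(k·n₁).
So n₁ = (1 + 1/k)·((z_{α/2} + z_β)/d)² = 1.400 × (2.802/0.67)².
n₁ = 1.400 × 17.49 = 24.5.
Round up: n₁ = 25, giving n₂ = ⌈2.5 × 25⌉ = ⌈62.5⌉ = 63.

n₁ = 25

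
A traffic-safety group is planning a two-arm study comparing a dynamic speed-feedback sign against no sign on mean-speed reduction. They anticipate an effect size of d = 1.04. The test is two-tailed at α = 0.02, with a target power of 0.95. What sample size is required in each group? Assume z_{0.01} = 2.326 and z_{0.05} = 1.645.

n = 30 per group

For two independent groups with equal n: n = 2·((z_{α/2} + z_β) / d)².
z_{α/2} + z_β = 2.326 + 1.645 = 3.971.
n = 2 × (3.971 / 1.04)² = 2 × 3.818² = 2 × 14.58 = 29.2.
Round up to the next whole participant.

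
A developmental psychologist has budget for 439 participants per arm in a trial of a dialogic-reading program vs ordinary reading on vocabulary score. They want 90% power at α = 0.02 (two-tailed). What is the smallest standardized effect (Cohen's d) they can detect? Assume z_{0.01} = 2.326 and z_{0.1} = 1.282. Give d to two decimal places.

d_min ≈ 0.24

For two independent groups of n = 439 each: d_min = (z_{α/2} + z_β)·√(2/n).
z-sum = 2.326 + 1.282 = 3.608.
d_min = 3.608 × √(2/439) = 3.608 × 0.0675 = 0.244.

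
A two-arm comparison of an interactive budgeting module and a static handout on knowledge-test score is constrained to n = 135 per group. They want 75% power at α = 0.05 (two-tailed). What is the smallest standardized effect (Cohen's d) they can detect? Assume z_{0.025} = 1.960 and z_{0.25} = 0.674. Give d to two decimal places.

d_min ≈ 0.32

For two independent groups of n = 135 each: d_min = (z_{α/2} + z_β)·√(2/n).
z-sum = 1.960 + 0.674 = 2.634.
d_min = 2.634 × √(2/135) = 2.634 × 0.1217 = 0.321.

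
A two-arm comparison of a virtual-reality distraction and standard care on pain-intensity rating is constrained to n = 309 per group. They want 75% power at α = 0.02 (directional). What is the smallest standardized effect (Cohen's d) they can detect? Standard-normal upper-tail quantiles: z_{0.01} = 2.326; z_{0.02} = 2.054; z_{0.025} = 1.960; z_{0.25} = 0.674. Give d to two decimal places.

d_min ≈ 0.22

For two independent groups of n = 309 each: d_min = (z_{α} + z_β)·√(2/n).
z-sum = 2.054 + 0.674 = 2.728.
d_min = 2.728 × √(2/309) = 2.728 × 0.0805 = 0.219.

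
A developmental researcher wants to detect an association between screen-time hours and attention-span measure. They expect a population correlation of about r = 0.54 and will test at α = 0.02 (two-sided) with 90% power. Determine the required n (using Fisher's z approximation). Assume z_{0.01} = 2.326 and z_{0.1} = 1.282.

n = 39

Fisher's z: C = ½·ln((1+r)/(1−r)) = ½·ln(3.3478) = 0.6042.
n = ((z_{α/2} + z_β)/C)² + 3.
(2.326 + 1.282) / 0.6042 = 3.608 / 0.6042 = 5.972.
n = 5.972² + 3 = 35.66 + 3 = 38.7.
Round up.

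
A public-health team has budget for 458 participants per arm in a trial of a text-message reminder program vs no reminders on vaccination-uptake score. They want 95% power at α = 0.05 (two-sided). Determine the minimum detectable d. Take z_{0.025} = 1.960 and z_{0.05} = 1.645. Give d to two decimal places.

d_min ≈ 0.24

For two independent groups of n = 458 each: d_min = (z_{α/2} + z_β)·√(2/n).
z-sum = 1.960 + 1.645 = 3.605.
d_min = 3.605 × √(2/458) = 3.605 × 0.0661 = 0.238.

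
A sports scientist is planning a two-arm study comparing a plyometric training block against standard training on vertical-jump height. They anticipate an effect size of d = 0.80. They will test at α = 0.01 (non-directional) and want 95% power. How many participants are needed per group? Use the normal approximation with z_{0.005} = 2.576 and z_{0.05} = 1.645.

n = 56 per group

For two independent groups with equal n: n = 2·((z_{α/2} + z_β) / d)².
z_{α/2} + z_β = 2.576 + 1.645 = 4.221.
n = 2 × (4.221 / 0.80)² = 2 × 5.276² = 2 × 27.84 = 55.7.
Round up to the next whole participant.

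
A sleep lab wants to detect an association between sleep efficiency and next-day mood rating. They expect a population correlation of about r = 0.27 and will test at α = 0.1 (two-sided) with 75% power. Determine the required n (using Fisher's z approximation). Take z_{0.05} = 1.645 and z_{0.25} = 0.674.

n = 74

Fisher's z: C = ½·ln((1+r)/(1−r)) = ½·ln(1.7397) = 0.2769.
n = ((z_{α/2} + z_β)/C)² + 3.
(1.645 + 0.674) / 0.2769 = 2.319 / 0.2769 = 8.375.
n = 8.375² + 3 = 70.14 + 3 = 73.1.
Round up.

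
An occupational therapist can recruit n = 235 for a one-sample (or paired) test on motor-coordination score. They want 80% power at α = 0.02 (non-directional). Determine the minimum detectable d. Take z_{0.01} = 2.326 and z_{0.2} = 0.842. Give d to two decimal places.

d_min ≈ 0.21

For a single sample (or paired design) of n = 235: d_min = (z_{α/2} + z_β)/√n.
z-sum = 2.326 + 0.842 = 3.168.
d_min = 3.168 / √235 = 3.168 / 15.330 = 0.207.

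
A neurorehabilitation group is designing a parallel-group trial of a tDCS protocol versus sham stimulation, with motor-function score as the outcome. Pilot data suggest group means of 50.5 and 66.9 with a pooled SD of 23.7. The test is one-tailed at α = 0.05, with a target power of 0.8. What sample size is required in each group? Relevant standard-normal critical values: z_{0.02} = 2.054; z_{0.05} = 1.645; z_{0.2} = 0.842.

n = 26 per group

Cohen's d = |M₁ − M₂| / SD_pooled = |50.5 − 66.9| / 23.7 = 16.4 / 23.7 = 0.692.
For two independent groups with equal n: n = 2·((z_{α} + z_β) / d)².
z_{α} + z_β = 1.645 + 0.842 = 2.487.
n = 2 × (2.487 / 0.692)² = 2 × 3.594² = 2 × 12.92 = 25.8.
Round up to the next whole participant.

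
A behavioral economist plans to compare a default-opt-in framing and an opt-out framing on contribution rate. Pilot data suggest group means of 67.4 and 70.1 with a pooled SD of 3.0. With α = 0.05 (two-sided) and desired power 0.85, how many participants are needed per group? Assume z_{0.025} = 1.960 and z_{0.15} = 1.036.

n = 23 per group

Cohen's d = |M₁ − M₂| / SD_pooled = |67.4 − 70.1| / 3.0 = 2.7 / 3.0 = 0.900.
For two independent groups with equal n: n = 2·((z_{α/2} + z_β) / d)².
z_{α/2} + z_β = 1.960 + 1.036 = 2.996.
n = 2 × (2.996 / 0.900)² = 2 × 3.329² = 2 × 11.08 = 22.2.
Round up to the next whole participant.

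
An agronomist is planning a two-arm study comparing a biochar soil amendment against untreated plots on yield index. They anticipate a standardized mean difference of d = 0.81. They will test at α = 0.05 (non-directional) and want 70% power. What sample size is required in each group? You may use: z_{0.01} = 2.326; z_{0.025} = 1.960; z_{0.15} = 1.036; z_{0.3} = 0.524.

n = 19 per group

For two independent groups with equal n: n = 2·((z_{α/2} + z_β) / d)².
z_{α/2} + z_β = 1.960 + 0.524 = 2.484.
n = 2 × (2.484 / 0.81)² = 2 × 3.067² = 2 × 9.40 = 18.8.
Round up to the next whole participant.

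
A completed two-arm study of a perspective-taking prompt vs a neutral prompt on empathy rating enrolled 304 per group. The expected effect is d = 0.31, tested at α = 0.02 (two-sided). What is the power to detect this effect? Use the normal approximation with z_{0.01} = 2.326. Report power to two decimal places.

power ≈ 0.93

For two equal groups, power = Φ(d·√(n/2) − z_{α/2}).
d·√(n/2) = 0.31 × √(304/2) = 0.31 × 12.329 = 3.822.
z_β = 3.822 − 2.326 = 1.496.
Power = Φ(1.496) = 0.933.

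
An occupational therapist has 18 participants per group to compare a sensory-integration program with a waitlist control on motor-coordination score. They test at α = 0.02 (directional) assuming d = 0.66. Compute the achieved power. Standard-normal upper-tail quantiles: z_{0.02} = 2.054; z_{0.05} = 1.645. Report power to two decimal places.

power ≈ 0.47

For two equal groups, power = Φ(d·√(n/2) − z_{α}).
d·√(n/2) = 0.66 × √(18/2) = 0.66 × 3.000 = 1.980.
z_β = 1.980 − 2.054 = -0.074.
Power = Φ(-0.074) = 0.471.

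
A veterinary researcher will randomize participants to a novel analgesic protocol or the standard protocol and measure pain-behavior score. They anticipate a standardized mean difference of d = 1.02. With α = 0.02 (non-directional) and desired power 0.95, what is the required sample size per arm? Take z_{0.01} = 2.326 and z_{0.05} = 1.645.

n = 31 per group

For two independent groups with equal n: n = 2·((z_{α/2} + z_β) / d)².
z_{α/2} + z_β = 2.326 + 1.645 = 3.971.
n = 2 × (3.971 / 1.02)² = 2 × 3.893² = 2 × 15.16 = 30.3.
Round up to the next whole participant.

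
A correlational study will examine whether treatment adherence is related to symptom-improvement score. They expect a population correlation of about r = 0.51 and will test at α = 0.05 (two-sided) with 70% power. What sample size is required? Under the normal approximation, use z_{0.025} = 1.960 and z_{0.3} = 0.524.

Fisher's z: C = ½·ln((1+r)/(1−r)) = ½·ln(3.0816) = 0.5627.
n = ((z_{α/2} + z_β)/C)² + 3.
(1.960 + 0.524) / 0.5627 = 2.484 / 0.5627 = 4.414.
n = 4.414² + 3 = 19.49 + 3 = 22.5.
Round up.

n = 23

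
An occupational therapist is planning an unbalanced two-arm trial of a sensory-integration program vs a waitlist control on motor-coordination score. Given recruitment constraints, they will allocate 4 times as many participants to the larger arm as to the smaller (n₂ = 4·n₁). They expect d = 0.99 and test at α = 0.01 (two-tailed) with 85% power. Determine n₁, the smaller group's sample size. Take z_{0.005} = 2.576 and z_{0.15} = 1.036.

With allocation ratio k = n₂/n₁ = 4, Var(x̄₁−x̄₂) = σ²(1/n₁ + 1/(k·n₁)) = σ²·(k+1)/(k·n₁).
So n₁ = (1 + 1/k)·((z_{α/2} + z_β)/d)² = 1.250 × (3.612/0.99)².
n₁ = 1.250 × 13.31 = 16.6.
Round up: n₁ = 17, giving n₂ = 4 × 17 = 68.

n₁ = 17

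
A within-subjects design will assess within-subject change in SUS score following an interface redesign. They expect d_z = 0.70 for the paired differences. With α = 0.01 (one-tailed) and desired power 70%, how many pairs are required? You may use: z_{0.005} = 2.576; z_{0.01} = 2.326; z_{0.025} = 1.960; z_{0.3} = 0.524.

n = 17 pairs

For a paired (one-sample on differences) test: n = ((z_{α} + z_β) / d)².
z_{α} + z_β = 2.326 + 0.524 = 2.850.
n = (2.850 / 0.70)² = 4.071² = 16.58.
Round up.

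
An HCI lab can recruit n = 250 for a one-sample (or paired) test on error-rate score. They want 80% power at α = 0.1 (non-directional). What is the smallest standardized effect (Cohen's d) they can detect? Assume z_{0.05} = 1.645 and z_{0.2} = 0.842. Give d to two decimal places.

For a single sample (or paired design) of n = 250: d_min = (z_{α/2} + z_β)/√n.
z-sum = 1.645 + 0.842 = 2.487.
d_min = 2.487 / √250 = 2.487 / 15.811 = 0.157.

d_min ≈ 0.16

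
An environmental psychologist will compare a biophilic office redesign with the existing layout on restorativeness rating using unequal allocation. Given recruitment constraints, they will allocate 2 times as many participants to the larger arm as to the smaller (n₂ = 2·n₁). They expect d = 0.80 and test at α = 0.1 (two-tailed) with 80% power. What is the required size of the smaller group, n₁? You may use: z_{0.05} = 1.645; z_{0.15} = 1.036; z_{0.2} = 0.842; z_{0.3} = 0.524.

With allocation ratio k = n₂/n₁ = 2, Var(x̄₁−x̄₂) = σ²(1/n₁ + 1/(k·n₁)) = σ²·(k+1)/(k·n₁).
So n₁ = (1 + 1/k)·((z_{α/2} + z_β)/d)² = 1.500 × (2.487/0.80)².
n₁ = 1.500 × 9.66 = 14.5.
Round up: n₁ = 15, giving n₂ = 2 × 15 = 30.

n₁ = 15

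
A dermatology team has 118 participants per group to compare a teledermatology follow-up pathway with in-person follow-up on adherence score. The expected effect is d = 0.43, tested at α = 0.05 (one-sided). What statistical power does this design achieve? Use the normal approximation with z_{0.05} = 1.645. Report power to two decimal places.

For two equal groups, power = Φ(d·√(n/2) − z_{α}).
d·√(n/2) = 0.43 × √(118/2) = 0.43 × 7.681 = 3.303.
z_β = 3.303 − 1.645 = 1.658.
Power = Φ(1.658) = 0.951.

power ≈ 0.95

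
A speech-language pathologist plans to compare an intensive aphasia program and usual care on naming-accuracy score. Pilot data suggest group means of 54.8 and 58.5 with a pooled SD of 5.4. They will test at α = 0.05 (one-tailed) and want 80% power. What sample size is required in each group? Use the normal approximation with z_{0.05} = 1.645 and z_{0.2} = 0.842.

n = 27 per group

Cohen's d = |M₁ − M₂| / SD_pooled = |54.8 − 58.5| / 5.4 = 3.7 / 5.4 = 0.685.
For two independent groups with equal n: n = 2·((z_{α} + z_β) / d)².
z_{α} + z_β = 1.645 + 0.842 = 2.487.
n = 2 × (2.487 / 0.685)² = 2 × 3.631² = 2 × 13.18 = 26.4.
Round up to the next whole participant.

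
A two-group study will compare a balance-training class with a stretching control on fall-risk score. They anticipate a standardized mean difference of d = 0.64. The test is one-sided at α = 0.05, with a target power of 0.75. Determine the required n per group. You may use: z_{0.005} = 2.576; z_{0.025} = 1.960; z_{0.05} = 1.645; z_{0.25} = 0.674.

n = 27 per group

For two independent groups with equal n: n = 2·((z_{α} + z_β) / d)².
z_{α} + z_β = 1.645 + 0.674 = 2.319.
n = 2 × (2.319 / 0.64)² = 2 × 3.623² = 2 × 13.13 = 26.3.
Round up to the next whole participant.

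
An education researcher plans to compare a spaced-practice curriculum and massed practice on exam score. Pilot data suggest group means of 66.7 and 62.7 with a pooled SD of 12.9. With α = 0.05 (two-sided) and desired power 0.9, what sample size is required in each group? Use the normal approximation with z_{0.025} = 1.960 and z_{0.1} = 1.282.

Cohen's d = |M₁ − M₂| / SD_pooled = |66.7 − 62.7| / 12.9 = 4.0 / 12.9 = 0.310.
For two independent groups with equal n: n = 2·((z_{α/2} + z_β) / d)².
z_{α/2} + z_β = 1.960 + 1.282 = 3.242.
n = 2 × (3.242 / 0.310)² = 2 × 10.458² = 2 × 109.37 = 218.7.
Round up to the next whole participant.

n = 219 per group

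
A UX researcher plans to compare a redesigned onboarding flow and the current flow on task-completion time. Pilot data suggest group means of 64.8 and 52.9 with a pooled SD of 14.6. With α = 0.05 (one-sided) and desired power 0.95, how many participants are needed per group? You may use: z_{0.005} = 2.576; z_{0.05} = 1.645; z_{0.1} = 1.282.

Cohen's d = |M₁ − M₂| / SD_pooled = |64.8 − 52.9| / 14.6 = 11.9 / 14.6 = 0.815.
For two independent groups with equal n: n = 2·((z_{α} + z_β) / d)².
z_{α} + z_β = 1.645 + 1.645 = 3.290.
n = 2 × (3.290 / 0.815)² = 2 × 4.037² = 2 × 16.30 = 32.6.
Round up to the next whole participant.

n = 33 per group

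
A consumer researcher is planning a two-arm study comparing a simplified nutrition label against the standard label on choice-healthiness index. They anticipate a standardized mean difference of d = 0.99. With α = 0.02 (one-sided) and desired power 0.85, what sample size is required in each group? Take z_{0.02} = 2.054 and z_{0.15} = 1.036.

n = 20 per group

For two independent groups with equal n: n = 2·((z_{α} + z_β) / d)².
z_{α} + z_β = 2.054 + 1.036 = 3.090.
n = 2 × (3.090 / 0.99)² = 2 × 3.121² = 2 × 9.74 = 19.5.
Round up to the next whole participant.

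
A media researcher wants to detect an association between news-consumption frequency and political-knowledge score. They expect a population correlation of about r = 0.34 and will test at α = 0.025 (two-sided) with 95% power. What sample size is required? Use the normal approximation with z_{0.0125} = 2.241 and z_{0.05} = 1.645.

Fisher's z: C = ½·ln((1+r)/(1−r)) = ½·ln(2.0303) = 0.3541.
n = ((z_{α/2} + z_β)/C)² + 3.
(2.241 + 1.645) / 0.3541 = 3.886 / 0.3541 = 10.974.
n = 10.974² + 3 = 120.44 + 3 = 123.4.
Round up.

n = 124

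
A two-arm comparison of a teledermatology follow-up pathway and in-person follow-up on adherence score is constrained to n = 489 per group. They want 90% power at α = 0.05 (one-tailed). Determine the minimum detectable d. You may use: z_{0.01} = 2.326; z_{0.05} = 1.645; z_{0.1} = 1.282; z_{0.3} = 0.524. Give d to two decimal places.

d_min ≈ 0.19

For two independent groups of n = 489 each: d_min = (z_{α} + z_β)·√(2/n).
z-sum = 1.645 + 1.282 = 2.927.
d_min = 2.927 × √(2/489) = 2.927 × 0.0640 = 0.187.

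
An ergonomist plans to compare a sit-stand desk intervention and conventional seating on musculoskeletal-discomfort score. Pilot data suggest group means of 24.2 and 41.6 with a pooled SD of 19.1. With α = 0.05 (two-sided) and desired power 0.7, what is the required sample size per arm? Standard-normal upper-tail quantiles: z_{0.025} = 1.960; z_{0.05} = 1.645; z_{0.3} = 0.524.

n = 15 per group

Cohen's d = |M₁ − M₂| / SD_pooled = |24.2 − 41.6| / 19.1 = 17.4 / 19.1 = 0.911.
For two independent groups with equal n: n = 2·((z_{α/2} + z_β) / d)².
z_{α/2} + z_β = 1.960 + 0.524 = 2.484.
n = 2 × (2.484 / 0.911)² = 2 × 2.727² = 2 × 7.43 = 14.9.
Round up to the next whole participant.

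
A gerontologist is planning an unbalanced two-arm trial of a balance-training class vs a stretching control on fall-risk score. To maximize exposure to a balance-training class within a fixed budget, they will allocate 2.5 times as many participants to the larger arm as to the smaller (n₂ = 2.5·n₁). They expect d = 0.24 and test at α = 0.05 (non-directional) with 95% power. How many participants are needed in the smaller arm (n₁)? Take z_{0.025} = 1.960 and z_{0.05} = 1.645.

With allocation ratio k = n₂/n₁ = 2.5, Var(x̄₁−x̄₂) = σ²(1/n₁ + 1/(k·n₁)) = σ²·(k+1)/(k·n₁).
So n₁ = (1 + 1/k)·((z_{α/2} + z_β)/d)² = 1.400 × (3.605/0.24)².
n₁ = 1.400 × 225.63 = 315.9.
Round up: n₁ = 316, giving n₂ = 2.5 × 316 = 790.

n₁ = 316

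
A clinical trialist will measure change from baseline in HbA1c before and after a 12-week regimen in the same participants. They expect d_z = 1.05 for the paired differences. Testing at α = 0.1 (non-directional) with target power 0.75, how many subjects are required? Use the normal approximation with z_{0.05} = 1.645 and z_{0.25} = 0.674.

n = 5 pairs

For a paired (one-sample on differences) test: n = ((z_{α/2} + z_β) / d)².
z_{α/2} + z_β = 1.645 + 0.674 = 2.319.
n = (2.319 / 1.05)² = 2.209² = 4.88.
Round up.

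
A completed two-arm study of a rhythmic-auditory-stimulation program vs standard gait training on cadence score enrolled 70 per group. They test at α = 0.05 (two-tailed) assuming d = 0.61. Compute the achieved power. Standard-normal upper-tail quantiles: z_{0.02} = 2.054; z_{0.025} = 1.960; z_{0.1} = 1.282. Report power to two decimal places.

power ≈ 0.95

For two equal groups, power = Φ(d·√(n/2) − z_{α/2}).
d·√(n/2) = 0.61 × √(70/2) = 0.61 × 5.916 = 3.609.
z_β = 3.609 − 1.960 = 1.649.
Power = Φ(1.649) = 0.950.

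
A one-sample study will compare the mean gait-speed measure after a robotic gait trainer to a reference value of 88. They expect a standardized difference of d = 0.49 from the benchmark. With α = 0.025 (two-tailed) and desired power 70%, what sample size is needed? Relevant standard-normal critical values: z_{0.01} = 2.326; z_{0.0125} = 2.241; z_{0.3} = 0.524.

n = 32

For a one-sample test: n = ((z_{α/2} + z_β) / d)².
z_{α/2} + z_β = 2.241 + 0.524 = 2.765.
n = (2.765 / 0.49)² = 5.643² = 31.84.
Round up.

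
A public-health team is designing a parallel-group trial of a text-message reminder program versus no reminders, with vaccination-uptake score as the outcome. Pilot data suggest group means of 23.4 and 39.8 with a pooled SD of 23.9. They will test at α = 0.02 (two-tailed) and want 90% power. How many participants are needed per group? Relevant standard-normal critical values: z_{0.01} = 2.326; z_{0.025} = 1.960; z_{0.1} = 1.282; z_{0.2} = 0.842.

n = 56 per group

Cohen's d = |M₁ − M₂| / SD_pooled = |23.4 − 39.8| / 23.9 = 16.4 / 23.9 = 0.686.
For two independent groups with equal n: n = 2·((z_{α/2} + z_β) / d)².
z_{α/2} + z_β = 2.326 + 1.282 = 3.608.
n = 2 × (3.608 / 0.686)² = 2 × 5.259² = 2 × 27.66 = 55.3.
Round up to the next whole participant.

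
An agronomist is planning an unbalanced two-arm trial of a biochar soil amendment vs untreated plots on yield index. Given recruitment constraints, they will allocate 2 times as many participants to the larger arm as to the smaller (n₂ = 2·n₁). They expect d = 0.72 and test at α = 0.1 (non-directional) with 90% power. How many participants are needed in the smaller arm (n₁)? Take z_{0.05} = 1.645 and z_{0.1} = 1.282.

With allocation ratio k = n₂/n₁ = 2, Var(x̄₁−x̄₂) = σ²(1/n₁ + 1/(k·n₁)) = σ²·(k+1)/(k·n₁).
So n₁ = (1 + 1/k)·((z_{α/2} + z_β)/d)² = 1.500 × (2.927/0.72)².
n₁ = 1.500 × 16.53 = 24.8.
Round up: n₁ = 25, giving n₂ = 2 × 25 = 50.

n₁ = 25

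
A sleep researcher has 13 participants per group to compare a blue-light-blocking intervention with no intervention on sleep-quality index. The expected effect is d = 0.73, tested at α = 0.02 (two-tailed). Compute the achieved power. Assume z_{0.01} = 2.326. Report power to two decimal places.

For two equal groups, power = Φ(d·√(n/2) − z_{α/2}).
d·√(n/2) = 0.73 × √(13/2) = 0.73 × 2.550 = 1.861.
z_β = 1.861 − 2.326 = -0.465.
Power = Φ(-0.465) = 0.321.

power ≈ 0.32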